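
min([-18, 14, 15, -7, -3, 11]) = -18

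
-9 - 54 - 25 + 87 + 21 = 20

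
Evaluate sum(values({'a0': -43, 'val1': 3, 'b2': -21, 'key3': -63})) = (-43) + 3 + (-21) + (-63)
= -124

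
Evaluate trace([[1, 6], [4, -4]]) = diagonal: 1 + (-4)
= -3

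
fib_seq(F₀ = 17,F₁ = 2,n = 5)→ F_2 = F_1 + F_0 = 19
F_3 = F_2 + F_1 = 21
F_4 = F_3 + F_2 = 40
= [17, 2, 19, 21, 40]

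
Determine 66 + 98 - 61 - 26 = 77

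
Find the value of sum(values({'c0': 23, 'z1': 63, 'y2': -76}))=23 + 63 + (-76)
= 10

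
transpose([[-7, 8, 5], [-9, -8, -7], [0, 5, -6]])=[[-7, -9, 0], [8, -8, 5], [5, -7, -6]]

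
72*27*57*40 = 4432320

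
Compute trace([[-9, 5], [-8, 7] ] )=diagonal: (-9) + 7
= -2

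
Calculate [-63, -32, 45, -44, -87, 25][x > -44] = [-32, 45, 25]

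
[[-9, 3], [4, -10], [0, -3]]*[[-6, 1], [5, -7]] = [[69, -30], [-74, 74], [-15, 21]]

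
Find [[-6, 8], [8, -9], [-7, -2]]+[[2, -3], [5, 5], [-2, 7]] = [[-4, 5], [13, -4], [-9, 5]]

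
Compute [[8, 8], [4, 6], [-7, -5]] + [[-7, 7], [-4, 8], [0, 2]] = [[1, 15], [0, 14], [-7, -3]]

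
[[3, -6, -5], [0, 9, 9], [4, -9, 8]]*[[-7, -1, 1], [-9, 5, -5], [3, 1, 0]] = [[18, -38, 33], [-54, 54, -45], [77, -41, 49]]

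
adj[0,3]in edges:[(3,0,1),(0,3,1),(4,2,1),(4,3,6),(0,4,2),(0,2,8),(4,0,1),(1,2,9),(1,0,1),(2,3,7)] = 1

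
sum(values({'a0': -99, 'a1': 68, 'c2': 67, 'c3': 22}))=58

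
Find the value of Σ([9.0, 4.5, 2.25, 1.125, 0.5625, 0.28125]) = 17.71875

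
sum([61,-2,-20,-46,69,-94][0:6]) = -32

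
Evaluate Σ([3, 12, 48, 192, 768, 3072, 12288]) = 3 + 12 + 48 + 192 + 768 + 3072 + 12288
= 16383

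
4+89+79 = 172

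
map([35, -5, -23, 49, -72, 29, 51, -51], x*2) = [70, -10, -46, 98, -144, 58, 102, -102]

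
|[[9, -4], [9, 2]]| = 54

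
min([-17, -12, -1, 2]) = -17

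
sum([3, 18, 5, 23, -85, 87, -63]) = 3 + 18 + 5 + 23 + (-85) + 87 + (-63)
= -12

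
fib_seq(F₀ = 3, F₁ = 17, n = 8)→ F_2 = F_1 + F_0 = 20
F_3 = F_2 + F_1 = 37
F_4 = F_3 + F_2 = 57
...
= [3, 17, 20, 37, 57, 94, 151, 245]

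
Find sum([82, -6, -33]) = 82 + (-6) + (-33)
= 43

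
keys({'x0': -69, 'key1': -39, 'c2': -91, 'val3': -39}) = ['x0', 'key1', 'c2', 'val3']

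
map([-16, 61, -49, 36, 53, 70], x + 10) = [-6, 71, -39, 46, 63, 80]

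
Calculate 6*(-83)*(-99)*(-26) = -1281852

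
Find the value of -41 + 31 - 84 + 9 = -85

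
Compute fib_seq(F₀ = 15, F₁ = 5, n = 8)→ F_2 = F_1 + F_0 = 20
F_3 = F_2 + F_1 = 25
F_4 = F_3 + F_2 = 45
...
= [15, 5, 20, 25, 45, 70, 115, 185]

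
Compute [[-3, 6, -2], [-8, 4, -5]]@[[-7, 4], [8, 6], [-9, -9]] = [[87, 42], [133, 37]]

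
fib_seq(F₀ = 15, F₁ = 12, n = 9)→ F_2 = F_1 + F_0 = 27
F_3 = F_2 + F_1 = 39
F_4 = F_3 + F_2 = 66
...
= [15, 12, 27, 39, 66, 105, 171, 276, 447]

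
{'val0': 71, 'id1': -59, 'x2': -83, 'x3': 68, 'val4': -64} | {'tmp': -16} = {'val0': 71, 'id1': -59, 'x2': -83, 'x3': 68, 'val4': -64, 'tmp': -16}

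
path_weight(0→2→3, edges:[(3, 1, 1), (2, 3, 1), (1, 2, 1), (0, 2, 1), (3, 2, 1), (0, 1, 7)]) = w(0→2)=1 + w(2→3)=1
= 2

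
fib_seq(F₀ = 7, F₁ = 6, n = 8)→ [7, 6, 13, 19, 32, 51, 83, 134]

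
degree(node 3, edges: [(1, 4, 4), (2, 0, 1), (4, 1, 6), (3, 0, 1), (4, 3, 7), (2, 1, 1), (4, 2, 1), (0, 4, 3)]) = 2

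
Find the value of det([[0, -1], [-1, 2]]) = (0)*(2) - (-1)*(-1)
= -1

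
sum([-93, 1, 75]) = -17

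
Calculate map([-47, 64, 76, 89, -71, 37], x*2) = [-94, 128, 152, 178, -142, 74]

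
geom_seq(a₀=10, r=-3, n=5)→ a_0 = 10*(-3)^0 = 10
a_1 = 10*(-3)^1 = -30
a_2 = 10*(-3)^2 = 90
...
= [10, -30, 90, -270, 810]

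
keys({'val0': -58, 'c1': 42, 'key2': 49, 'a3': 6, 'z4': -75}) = ['val0', 'c1', 'key2', 'a3', 'z4']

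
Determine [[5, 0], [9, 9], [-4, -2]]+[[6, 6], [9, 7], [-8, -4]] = [[11, 6], [18, 16], [-12, -6]]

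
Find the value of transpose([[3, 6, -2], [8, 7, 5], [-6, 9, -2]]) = [[3, 8, -6], [6, 7, 9], [-2, 5, -2]]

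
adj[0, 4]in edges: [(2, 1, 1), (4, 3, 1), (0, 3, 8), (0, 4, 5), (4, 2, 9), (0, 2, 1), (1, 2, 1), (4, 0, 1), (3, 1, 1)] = 5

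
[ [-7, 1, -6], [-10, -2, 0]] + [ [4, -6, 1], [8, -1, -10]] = [[-3, -5, -5], [-2, -3, -10]]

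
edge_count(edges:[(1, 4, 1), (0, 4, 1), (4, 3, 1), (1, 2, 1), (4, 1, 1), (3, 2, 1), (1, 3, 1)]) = 7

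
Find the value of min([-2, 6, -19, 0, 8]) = -19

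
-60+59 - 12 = -13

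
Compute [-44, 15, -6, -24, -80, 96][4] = -80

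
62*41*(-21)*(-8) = 427056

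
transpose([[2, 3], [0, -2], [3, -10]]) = [[2, 0, 3], [3, -2, -10]]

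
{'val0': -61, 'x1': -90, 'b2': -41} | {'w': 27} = {'val0': -61, 'x1': -90, 'b2': -41, 'w': 27}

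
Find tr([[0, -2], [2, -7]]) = diagonal: 0 + (-7)
= -7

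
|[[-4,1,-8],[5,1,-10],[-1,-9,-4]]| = 758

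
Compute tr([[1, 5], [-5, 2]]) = diagonal: 1 + 2
= 3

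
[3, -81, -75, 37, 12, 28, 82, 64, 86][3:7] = [37, 12, 28, 82]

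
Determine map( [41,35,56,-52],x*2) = 41*2=82, 35*2=70, 56*2=112, -52*2=-104
= [82, 70, 112, -104]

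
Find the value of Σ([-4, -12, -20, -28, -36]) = -100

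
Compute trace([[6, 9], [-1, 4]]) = 10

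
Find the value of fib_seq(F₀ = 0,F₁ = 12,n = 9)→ [0, 12, 12, 24, 36, 60, 96, 156, 252]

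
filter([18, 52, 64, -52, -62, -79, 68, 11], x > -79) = [18, 52, 64, -52, -62, 68, 11]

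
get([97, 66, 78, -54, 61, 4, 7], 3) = -54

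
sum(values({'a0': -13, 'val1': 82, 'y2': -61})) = (-13) + 82 + (-61)
= 8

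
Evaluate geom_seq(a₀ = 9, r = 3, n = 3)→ a_0 = 9*3^0 = 9
a_1 = 9*3^1 = 27
a_2 = 9*3^2 = 81
= [9, 27, 81]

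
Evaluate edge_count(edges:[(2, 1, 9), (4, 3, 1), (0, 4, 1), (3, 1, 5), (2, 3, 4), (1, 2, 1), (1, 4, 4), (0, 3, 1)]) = 8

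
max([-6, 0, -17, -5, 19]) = 19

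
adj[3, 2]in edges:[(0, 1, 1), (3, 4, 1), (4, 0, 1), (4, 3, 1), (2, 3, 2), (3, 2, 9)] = 9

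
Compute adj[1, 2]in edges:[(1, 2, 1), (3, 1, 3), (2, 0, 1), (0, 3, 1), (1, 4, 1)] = 1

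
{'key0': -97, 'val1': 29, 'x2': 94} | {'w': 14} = {'key0': -97, 'val1': 29, 'x2': 94, 'w': 14}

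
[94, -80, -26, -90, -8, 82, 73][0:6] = [94, -80, -26, -90, -8, 82]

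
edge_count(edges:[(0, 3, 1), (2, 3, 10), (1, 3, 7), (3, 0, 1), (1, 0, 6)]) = 5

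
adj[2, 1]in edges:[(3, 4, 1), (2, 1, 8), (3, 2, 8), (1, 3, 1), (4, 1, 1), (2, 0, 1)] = 8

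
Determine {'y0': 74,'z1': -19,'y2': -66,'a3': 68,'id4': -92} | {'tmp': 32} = {'y0': 74, 'z1': -19, 'y2': -66, 'a3': 68, 'id4': -92, 'tmp': 32}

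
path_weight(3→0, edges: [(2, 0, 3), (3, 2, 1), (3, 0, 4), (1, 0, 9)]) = w(3→0)=4
= 4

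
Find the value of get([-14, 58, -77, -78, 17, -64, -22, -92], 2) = -77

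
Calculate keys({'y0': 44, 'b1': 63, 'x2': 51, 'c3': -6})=['y0', 'b1', 'x2', 'c3']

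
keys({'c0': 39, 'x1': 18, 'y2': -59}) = ['c0', 'x1', 'y2']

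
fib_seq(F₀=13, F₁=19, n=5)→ [13, 19, 32, 51, 83]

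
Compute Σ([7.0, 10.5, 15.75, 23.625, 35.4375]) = 92.3125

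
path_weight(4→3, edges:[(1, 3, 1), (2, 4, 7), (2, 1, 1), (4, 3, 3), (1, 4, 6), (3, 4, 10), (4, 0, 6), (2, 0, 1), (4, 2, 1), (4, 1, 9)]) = w(4→3)=3
= 3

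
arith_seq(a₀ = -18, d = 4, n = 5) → a_0 = -18 + 0*4 = -18
a_1 = -18 + 1*4 = -14
a_2 = -18 + 2*4 = -10
...
= [-18, -14, -10, -6, -2]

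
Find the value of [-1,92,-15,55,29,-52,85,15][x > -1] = [92, 55, 29, 85, 15]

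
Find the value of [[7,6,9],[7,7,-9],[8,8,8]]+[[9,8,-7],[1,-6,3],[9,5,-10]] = [[16, 14, 2], [8, 1, -6], [17, 13, -2]]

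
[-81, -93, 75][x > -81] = keep x where x > -81: -81✗, -93✗, 75✓
= [75]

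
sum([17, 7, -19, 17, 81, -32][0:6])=slice → [17, 7, -19, 17, 81, -32]
17 + 7 + (-19) + 17 + 81 + (-32)
= 71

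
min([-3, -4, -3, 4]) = -4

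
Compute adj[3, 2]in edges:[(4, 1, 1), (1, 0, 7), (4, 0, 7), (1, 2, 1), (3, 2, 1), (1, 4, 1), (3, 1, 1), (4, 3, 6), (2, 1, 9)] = 1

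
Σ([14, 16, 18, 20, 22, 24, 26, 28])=168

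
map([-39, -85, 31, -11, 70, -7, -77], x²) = [1521, 7225, 961, 121, 4900, 49, 5929]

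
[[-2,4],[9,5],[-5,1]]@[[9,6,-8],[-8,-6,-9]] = [[-50, -36, -20], [41, 24, -117], [-53, -36, 31]]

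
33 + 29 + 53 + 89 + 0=204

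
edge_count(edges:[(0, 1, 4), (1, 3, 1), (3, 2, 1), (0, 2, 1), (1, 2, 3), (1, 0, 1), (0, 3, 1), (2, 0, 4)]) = 8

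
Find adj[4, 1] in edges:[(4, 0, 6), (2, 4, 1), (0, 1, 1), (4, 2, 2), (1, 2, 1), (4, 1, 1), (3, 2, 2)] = 1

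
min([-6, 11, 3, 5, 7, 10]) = -6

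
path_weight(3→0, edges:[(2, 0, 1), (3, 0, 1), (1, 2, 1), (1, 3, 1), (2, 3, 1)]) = 1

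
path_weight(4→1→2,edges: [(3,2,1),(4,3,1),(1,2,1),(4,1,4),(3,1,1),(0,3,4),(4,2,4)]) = 5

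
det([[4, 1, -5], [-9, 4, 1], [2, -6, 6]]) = (1)*(4)*det([[4, 1], [-6, 6]]) + (-1)*(1)*det([[-9, 1], [2, 6]]) + (1)*(-5)*det([[-9, 4], [2, -6]])
= 120 + 56 + -230
= -54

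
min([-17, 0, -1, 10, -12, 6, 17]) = -17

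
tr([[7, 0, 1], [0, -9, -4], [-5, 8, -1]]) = diagonal: 7 + (-9) + (-1)
= -3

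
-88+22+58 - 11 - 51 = -70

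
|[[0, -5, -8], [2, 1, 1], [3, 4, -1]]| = -65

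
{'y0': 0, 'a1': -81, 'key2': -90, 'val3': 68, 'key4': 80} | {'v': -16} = {'y0': 0, 'a1': -81, 'key2': -90, 'val3': 68, 'key4': 80, 'v': -16}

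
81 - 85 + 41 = 37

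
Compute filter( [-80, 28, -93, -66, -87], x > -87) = keep x where x > -87: -80✓, 28✓, -93✗, -66✓, -87✗
= [-80, 28, -66]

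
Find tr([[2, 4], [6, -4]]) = diagonal: 2 + (-4)
= -2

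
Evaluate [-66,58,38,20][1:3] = [58, 38]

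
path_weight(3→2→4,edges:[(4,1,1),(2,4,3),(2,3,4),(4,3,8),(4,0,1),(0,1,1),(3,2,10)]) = 13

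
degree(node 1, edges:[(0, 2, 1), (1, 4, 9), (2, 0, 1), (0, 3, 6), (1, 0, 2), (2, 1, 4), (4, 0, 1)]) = incident: (1,4), (1,0), (2,1)
= 3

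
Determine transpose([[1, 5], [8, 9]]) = [[1, 8], [5, 9]]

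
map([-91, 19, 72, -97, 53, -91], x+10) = -91+10=-81, 19+10=29, 72+10=82, -97+10=-87, 53+10=63, -91+10=-81
= [-81, 29, 82, -87, 63, -81]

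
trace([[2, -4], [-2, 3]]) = 5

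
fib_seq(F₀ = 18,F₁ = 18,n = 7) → [18, 18, 36, 54, 90, 144, 234]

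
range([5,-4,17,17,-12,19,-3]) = 31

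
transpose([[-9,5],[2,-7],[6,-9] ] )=[[-9, 2, 6], [5, -7, -9]]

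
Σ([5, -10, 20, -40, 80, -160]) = 5 + -10 + 20 + -40 + 80 + -160
= -105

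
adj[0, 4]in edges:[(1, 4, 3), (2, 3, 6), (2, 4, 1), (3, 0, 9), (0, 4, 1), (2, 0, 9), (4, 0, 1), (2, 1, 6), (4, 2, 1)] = 1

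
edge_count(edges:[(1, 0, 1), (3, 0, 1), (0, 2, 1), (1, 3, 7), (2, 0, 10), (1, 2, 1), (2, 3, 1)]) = 7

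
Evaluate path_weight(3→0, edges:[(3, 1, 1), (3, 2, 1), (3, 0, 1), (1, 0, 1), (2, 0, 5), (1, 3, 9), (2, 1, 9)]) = w(3→0)=1
= 1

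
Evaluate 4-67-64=-127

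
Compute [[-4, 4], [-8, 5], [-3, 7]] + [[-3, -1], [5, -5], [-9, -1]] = [[-7, 3], [-3, 0], [-12, 6]]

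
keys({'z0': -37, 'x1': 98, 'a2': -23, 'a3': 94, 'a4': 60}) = ['z0', 'x1', 'a2', 'a3', 'a4']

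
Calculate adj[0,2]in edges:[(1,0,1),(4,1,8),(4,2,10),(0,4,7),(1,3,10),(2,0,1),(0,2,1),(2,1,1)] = 1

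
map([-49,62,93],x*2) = -49*2=-98, 62*2=124, 93*2=186
= [-98, 124, 186]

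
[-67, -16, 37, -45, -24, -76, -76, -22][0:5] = [-67, -16, 37, -45, -24]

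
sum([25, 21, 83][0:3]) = slice → [25, 21, 83]
25 + 21 + 83
= 129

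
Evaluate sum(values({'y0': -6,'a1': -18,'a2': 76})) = (-6) + (-18) + 76
= 52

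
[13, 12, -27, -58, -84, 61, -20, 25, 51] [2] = -27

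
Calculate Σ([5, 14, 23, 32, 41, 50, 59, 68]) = 5 + 14 + 23 + 32 + 41 + 50 + 59 + 68
= 292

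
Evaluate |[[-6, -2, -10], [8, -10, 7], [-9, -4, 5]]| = (1)*(-6)*det([[-10, 7], [-4, 5]]) + (-1)*(-2)*det([[8, 7], [-9, 5]]) + (1)*(-10)*det([[8, -10], [-9, -4]])
= 132 + 206 + 1220
= 1558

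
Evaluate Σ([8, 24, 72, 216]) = 8 + 24 + 72 + 216
= 320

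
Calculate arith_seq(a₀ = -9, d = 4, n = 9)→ a_0 = -9 + 0*4 = -9
a_1 = -9 + 1*4 = -5
a_2 = -9 + 2*4 = -1
...
= [-9, -5, -1, 3, 7, 11, 15, 19, 23]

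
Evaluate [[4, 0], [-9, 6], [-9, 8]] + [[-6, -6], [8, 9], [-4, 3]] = [[-2, -6], [-1, 15], [-13, 11]]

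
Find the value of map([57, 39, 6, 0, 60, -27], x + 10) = 57+10=67, 39+10=49, 6+10=16, 0+10=10, 60+10=70, -27+10=-17
= [67, 49, 16, 10, 70, -17]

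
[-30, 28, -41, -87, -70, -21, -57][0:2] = [-30, 28]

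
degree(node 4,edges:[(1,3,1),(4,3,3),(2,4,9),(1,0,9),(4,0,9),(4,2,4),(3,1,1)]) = 4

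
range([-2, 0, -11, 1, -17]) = 18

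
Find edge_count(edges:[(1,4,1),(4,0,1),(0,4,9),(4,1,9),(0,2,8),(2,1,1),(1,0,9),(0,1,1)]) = 8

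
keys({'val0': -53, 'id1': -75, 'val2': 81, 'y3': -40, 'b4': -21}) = ['val0', 'id1', 'val2', 'y3', 'b4']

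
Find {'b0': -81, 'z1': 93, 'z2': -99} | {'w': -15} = {'b0': -81, 'z1': 93, 'z2': -99, 'w': -15}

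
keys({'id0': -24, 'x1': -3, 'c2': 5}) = ['id0', 'x1', 'c2']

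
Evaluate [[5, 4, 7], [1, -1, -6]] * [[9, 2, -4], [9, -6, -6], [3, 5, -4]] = [[102, 21, -72], [-18, -22, 26]]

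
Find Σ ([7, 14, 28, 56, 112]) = 7 + 14 + 28 + 56 + 112
= 217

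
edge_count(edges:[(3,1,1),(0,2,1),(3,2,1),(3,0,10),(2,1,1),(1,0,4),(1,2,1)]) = 7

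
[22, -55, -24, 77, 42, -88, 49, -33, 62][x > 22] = keep x where x > 22: 22✗, -55✗, -24✗, 77✓, 42✓, -88✗, 49✓, -33✗, 62✓
= [77, 42, 49, 62]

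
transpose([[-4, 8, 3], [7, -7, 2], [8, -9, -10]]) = [[-4, 7, 8], [8, -7, -9], [3, 2, -10]]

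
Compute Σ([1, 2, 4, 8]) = 15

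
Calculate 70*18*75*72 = 6804000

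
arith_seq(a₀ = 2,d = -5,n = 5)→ [2, -3, -8, -13, -18]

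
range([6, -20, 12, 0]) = 32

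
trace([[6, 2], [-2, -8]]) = diagonal: 6 + (-8)
= -2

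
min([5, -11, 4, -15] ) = -15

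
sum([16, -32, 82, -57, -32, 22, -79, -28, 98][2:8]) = -92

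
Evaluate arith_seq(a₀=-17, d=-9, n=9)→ a_0 = -17 + 0*-9 = -17
a_1 = -17 + 1*-9 = -26
a_2 = -17 + 2*-9 = -35
...
= [-17, -26, -35, -44, -53, -62, -71, -80, -89]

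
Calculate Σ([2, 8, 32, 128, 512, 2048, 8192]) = 10922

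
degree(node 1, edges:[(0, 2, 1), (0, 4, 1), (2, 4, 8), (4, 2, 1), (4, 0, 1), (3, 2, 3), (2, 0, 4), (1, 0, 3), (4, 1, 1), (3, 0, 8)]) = incident: (1,0), (4,1)
= 2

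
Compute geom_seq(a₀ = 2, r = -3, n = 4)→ a_0 = 2*(-3)^0 = 2
a_1 = 2*(-3)^1 = -6
a_2 = 2*(-3)^2 = 18
...
= [2, -6, 18, -54]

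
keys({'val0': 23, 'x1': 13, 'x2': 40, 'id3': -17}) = ['val0', 'x1', 'x2', 'id3']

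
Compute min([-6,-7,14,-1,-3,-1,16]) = -7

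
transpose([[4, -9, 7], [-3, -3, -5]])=[[4, -3], [-9, -3], [7, -5]]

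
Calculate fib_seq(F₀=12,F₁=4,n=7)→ F_2 = F_1 + F_0 = 16
F_3 = F_2 + F_1 = 20
F_4 = F_3 + F_2 = 36
...
= [12, 4, 16, 20, 36, 56, 92]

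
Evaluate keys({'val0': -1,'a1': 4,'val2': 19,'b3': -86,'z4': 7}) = ['val0', 'a1', 'val2', 'b3', 'z4']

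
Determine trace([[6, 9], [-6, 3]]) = 9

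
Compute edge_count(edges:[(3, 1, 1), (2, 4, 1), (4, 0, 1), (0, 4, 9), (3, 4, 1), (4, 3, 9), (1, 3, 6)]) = 7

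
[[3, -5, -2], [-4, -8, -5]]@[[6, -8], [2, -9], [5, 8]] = [[-2, 5], [-65, 64]]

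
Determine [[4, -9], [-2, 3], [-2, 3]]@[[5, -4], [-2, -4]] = C[0][0] = (4)*(5) + (-9)*(-2) = 38
C[0][1] = (4)*(-4) + (-9)*(-4) = 20
C[1][0] = (-2)*(5) + (3)*(-2) = -16
C[1][1] = (-2)*(-4) + (3)*(-4) = -4
C[2][0] = (-2)*(5) + (3)*(-2) = -16
C[2][1] = (-2)*(-4) + (3)*(-4) = -4
= [[38, 20], [-16, -4], [-16, -4]]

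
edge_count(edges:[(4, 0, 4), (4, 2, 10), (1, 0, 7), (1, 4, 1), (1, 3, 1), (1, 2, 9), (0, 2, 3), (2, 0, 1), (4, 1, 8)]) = 9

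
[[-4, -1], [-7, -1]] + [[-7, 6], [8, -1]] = [[-11, 5], [1, -2]]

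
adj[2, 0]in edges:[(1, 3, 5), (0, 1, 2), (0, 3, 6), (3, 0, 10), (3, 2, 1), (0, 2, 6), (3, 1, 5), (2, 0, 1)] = 1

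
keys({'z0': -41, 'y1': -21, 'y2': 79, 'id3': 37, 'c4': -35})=['z0', 'y1', 'y2', 'id3', 'c4']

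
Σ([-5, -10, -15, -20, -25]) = (-5) + (-10) + (-15) + (-20) + (-25)
= -75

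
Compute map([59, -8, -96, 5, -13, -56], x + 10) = [69, 2, -86, 15, -3, -46]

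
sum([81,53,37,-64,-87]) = 81 + 53 + 37 + (-64) + (-87)
= 20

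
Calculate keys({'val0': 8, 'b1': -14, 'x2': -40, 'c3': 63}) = ['val0', 'b1', 'x2', 'c3']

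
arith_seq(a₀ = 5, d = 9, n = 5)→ [5, 14, 23, 32, 41]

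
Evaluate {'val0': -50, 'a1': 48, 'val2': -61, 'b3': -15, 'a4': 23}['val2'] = -61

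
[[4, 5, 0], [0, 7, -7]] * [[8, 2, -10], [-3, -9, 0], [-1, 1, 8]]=[[17, -37, -40], [-14, -70, -56]]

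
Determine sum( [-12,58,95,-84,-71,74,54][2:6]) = 14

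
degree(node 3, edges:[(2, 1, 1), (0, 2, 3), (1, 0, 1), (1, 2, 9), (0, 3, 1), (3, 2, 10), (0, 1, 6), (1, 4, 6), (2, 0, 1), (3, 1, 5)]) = 3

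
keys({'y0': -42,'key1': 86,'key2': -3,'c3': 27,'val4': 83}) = ['y0', 'key1', 'key2', 'c3', 'val4']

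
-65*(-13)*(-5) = -4225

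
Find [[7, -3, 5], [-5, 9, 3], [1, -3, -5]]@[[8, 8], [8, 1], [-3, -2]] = [[17, 43], [23, -37], [-1, 15]]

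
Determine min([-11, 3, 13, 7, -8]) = -11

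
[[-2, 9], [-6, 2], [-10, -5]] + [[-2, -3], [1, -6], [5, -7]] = [[-4, 6], [-5, -4], [-5, -12]]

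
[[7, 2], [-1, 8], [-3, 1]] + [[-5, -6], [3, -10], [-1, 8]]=[[2, -4], [2, -2], [-4, 9]]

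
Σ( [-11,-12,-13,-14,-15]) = -65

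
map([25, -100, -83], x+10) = [35, -90, -73]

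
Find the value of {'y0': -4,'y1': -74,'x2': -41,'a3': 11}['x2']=-41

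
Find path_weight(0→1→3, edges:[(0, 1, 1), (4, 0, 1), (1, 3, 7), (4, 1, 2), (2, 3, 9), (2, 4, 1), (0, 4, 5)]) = w(0→1)=1 + w(1→3)=7
= 8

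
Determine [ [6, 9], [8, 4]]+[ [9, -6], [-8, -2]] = [[15, 3], [0, 2]]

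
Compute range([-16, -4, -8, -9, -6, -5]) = 12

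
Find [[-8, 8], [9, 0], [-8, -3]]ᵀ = [[-8, 9, -8], [8, 0, -3]]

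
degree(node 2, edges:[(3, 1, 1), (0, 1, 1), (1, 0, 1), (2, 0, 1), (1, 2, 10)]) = incident: (2,0), (1,2)
= 2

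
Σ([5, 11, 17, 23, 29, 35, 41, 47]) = 208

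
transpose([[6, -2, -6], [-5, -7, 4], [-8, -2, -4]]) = [[6, -5, -8], [-2, -7, -2], [-6, 4, -4]]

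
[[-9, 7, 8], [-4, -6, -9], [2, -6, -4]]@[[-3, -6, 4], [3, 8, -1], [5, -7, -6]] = [[88, 54, -91], [-51, 39, 44], [-44, -32, 38]]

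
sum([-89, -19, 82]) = -26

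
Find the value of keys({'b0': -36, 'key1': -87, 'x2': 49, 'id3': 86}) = ['b0', 'key1', 'x2', 'id3']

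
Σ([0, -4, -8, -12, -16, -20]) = 0 + (-4) + (-8) + (-12) + (-16) + (-20)
= -60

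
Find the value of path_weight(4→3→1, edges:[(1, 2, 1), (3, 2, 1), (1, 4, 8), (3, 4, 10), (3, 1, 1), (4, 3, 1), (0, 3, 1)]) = w(4→3)=1 + w(3→1)=1
= 2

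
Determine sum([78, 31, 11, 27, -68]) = 79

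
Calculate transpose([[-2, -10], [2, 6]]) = [[-2, 2], [-10, 6]]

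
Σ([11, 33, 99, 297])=11 + 33 + 99 + 297
= 440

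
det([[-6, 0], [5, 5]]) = -30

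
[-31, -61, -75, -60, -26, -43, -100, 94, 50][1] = -61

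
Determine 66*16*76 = 80256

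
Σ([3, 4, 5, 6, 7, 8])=33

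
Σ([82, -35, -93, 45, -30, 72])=82 + (-35) + (-93) + 45 + (-30) + 72
= 41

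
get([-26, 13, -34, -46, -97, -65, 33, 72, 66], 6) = 33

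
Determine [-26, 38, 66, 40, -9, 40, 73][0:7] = [-26, 38, 66, 40, -9, 40, 73]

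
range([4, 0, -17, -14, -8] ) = 21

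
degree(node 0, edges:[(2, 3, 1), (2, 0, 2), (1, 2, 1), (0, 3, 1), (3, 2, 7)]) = 2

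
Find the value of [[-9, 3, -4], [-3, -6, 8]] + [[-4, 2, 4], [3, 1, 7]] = [[-13, 5, 0], [0, -5, 15]]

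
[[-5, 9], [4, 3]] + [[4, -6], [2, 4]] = [[-1, 3], [6, 7]]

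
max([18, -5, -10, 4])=18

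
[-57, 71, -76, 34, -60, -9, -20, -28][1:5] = [71, -76, 34, -60]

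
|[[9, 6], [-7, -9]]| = -39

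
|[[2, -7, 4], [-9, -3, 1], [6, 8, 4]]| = -550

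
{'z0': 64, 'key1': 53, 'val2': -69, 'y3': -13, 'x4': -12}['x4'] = -12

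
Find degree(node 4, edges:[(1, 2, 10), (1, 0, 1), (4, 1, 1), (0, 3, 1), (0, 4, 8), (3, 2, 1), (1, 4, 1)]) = 3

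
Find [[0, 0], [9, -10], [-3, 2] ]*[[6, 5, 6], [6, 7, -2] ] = C[0][0] = (0)*(6) + (0)*(6) = 0
C[0][1] = (0)*(5) + (0)*(7) = 0
C[0][2] = (0)*(6) + (0)*(-2) = 0
C[1][0] = (9)*(6) + (-10)*(6) = -6
C[1][1] = (9)*(5) + (-10)*(7) = -25
C[1][2] = (9)*(6) + (-10)*(-2) = 74
... (3 more cells)
= [[0, 0, 0], [-6, -25, 74], [-6, -1, -22]]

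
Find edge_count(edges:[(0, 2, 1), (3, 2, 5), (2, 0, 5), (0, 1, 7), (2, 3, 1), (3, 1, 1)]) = 6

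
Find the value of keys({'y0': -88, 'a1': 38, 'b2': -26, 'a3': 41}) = ['y0', 'a1', 'b2', 'a3']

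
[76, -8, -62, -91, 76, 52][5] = 52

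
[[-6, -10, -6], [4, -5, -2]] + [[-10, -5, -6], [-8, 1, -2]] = [[-16, -15, -12], [-4, -4, -4]]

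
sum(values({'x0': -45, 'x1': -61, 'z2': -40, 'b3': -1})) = (-45) + (-61) + (-40) + (-1)
= -147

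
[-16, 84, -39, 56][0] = -16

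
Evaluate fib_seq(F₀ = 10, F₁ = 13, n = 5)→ F_2 = F_1 + F_0 = 23
F_3 = F_2 + F_1 = 36
F_4 = F_3 + F_2 = 59
= [10, 13, 23, 36, 59]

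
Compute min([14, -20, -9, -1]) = -20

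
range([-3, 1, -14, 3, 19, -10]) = 33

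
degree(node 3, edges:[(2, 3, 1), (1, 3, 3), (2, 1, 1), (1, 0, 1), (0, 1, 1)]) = incident: (2,3), (1,3)
= 2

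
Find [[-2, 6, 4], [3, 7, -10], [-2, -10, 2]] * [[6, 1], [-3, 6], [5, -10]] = C[0][0] = (-2)*(6) + (6)*(-3) + (4)*(5) = -10
C[0][1] = (-2)*(1) + (6)*(6) + (4)*(-10) = -6
C[1][0] = (3)*(6) + (7)*(-3) + (-10)*(5) = -53
C[1][1] = (3)*(1) + (7)*(6) + (-10)*(-10) = 145
C[2][0] = (-2)*(6) + (-10)*(-3) + (2)*(5) = 28
C[2][1] = (-2)*(1) + (-10)*(6) + (2)*(-10) = -82
= [[-10, -6], [-53, 145], [28, -82]]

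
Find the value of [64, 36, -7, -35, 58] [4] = 58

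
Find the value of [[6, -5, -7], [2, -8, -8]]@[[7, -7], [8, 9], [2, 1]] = C[0][0] = (6)*(7) + (-5)*(8) + (-7)*(2) = -12
C[0][1] = (6)*(-7) + (-5)*(9) + (-7)*(1) = -94
C[1][0] = (2)*(7) + (-8)*(8) + (-8)*(2) = -66
C[1][1] = (2)*(-7) + (-8)*(9) + (-8)*(1) = -94
= [[-12, -94], [-66, -94]]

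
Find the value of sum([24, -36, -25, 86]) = 49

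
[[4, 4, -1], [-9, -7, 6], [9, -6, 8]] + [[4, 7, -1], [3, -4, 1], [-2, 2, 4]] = [[8, 11, -2], [-6, -11, 7], [7, -4, 12]]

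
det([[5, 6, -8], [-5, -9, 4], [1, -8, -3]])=(1)*(5)*det([[-9, 4], [-8, -3]]) + (-1)*(6)*det([[-5, 4], [1, -3]]) + (1)*(-8)*det([[-5, -9], [1, -8]])
= 295 + -66 + -392
= -163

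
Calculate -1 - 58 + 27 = -32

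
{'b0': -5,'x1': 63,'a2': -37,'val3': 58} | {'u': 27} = {'b0': -5, 'x1': 63, 'a2': -37, 'val3': 58, 'u': 27}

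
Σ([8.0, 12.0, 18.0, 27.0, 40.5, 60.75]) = 8.0 + 12.0 + 18.0 + 27.0 + 40.5 + 60.75
= 166.25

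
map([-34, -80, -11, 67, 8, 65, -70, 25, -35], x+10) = -34+10=-24, -80+10=-70, -11+10=-1, 67+10=77, 8+10=18, 65+10=75, -70+10=-60, 25+10=35, -35+10=-25
= [-24, -70, -1, 77, 18, 75, -60, 35, -25]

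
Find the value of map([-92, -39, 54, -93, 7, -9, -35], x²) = (-92)²=8464, (-39)²=1521, (54)²=2916, (-93)²=8649, (7)²=49, (-9)²=81, (-35)²=1225
= [8464, 1521, 2916, 8649, 49, 81, 1225]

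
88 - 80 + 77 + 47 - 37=95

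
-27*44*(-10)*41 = 487080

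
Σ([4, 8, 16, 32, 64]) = 4 + 8 + 16 + 32 + 64
= 124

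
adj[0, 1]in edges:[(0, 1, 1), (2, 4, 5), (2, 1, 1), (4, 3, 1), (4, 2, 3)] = 1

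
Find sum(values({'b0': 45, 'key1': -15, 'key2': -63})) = 45 + (-15) + (-63)
= -33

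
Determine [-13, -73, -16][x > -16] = [-13]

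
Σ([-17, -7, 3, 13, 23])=(-17) + (-7) + 3 + 13 + 23
= 15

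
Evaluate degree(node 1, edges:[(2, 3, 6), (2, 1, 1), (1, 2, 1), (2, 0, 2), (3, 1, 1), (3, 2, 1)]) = 3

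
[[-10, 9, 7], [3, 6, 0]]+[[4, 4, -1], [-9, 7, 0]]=[[-6, 13, 6], [-6, 13, 0]]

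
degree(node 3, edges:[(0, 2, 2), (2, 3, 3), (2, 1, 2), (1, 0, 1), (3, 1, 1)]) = incident: (2,3), (3,1)
= 2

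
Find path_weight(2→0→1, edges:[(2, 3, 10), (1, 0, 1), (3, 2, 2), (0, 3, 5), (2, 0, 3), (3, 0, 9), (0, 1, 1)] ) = w(2→0)=3 + w(0→1)=1
= 4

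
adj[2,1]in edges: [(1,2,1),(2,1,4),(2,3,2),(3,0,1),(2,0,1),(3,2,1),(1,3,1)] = 4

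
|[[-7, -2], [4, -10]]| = (-7)*(-10) - (-2)*(4)
= 78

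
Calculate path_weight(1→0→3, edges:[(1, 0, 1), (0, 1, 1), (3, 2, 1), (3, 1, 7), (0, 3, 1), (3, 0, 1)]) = 2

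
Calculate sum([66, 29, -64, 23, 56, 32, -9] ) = 66 + 29 + (-64) + 23 + 56 + 32 + (-9)
= 133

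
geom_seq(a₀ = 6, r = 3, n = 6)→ [6, 18, 54, 162, 486, 1458]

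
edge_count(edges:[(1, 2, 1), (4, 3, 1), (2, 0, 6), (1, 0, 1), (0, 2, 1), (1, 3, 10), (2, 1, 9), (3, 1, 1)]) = 8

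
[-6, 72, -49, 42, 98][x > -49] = [-6, 72, 42, 98]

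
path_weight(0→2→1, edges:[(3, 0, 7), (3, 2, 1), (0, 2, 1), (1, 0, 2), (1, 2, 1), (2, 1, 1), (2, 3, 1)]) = 2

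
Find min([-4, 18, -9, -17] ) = -17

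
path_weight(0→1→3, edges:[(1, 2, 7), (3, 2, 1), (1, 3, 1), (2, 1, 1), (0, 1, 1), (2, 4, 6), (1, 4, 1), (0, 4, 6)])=2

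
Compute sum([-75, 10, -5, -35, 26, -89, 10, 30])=(-75) + 10 + (-5) + (-35) + 26 + (-89) + 10 + 30
= -128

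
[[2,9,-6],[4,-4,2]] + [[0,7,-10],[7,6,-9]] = [[2, 16, -16], [11, 2, -7]]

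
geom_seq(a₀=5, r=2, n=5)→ [5, 10, 20, 40, 80]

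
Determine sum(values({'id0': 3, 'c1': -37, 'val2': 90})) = 3 + (-37) + 90
= 56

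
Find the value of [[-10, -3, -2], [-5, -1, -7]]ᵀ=[[-10, -5], [-3, -1], [-2, -7]]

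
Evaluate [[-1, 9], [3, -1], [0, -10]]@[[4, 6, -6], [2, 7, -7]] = C[0][0] = (-1)*(4) + (9)*(2) = 14
C[0][1] = (-1)*(6) + (9)*(7) = 57
C[0][2] = (-1)*(-6) + (9)*(-7) = -57
C[1][0] = (3)*(4) + (-1)*(2) = 10
C[1][1] = (3)*(6) + (-1)*(7) = 11
C[1][2] = (3)*(-6) + (-1)*(-7) = -11
... (3 more cells)
= [[14, 57, -57], [10, 11, -11], [-20, -70, 70]]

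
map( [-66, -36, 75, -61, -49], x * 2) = -66*2=-132, -36*2=-72, 75*2=150, -61*2=-122, -49*2=-98
= [-132, -72, 150, -122, -98]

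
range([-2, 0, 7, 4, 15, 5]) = 17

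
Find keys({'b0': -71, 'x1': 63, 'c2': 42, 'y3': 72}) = ['b0', 'x1', 'c2', 'y3']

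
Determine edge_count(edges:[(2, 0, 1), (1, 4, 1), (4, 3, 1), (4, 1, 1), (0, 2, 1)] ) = 5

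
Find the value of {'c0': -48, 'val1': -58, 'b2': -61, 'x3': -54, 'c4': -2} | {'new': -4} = {'c0': -48, 'val1': -58, 'b2': -61, 'x3': -54, 'c4': -2, 'new': -4}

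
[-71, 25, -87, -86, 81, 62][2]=-87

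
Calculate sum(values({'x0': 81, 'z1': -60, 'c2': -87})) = -66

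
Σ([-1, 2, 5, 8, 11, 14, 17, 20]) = 76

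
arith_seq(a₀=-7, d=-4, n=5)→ a_0 = -7 + 0*-4 = -7
a_1 = -7 + 1*-4 = -11
a_2 = -7 + 2*-4 = -15
...
= [-7, -11, -15, -19, -23]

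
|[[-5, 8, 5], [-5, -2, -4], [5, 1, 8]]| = (1)*(-5)*det([[-2, -4], [1, 8]]) + (-1)*(8)*det([[-5, -4], [5, 8]]) + (1)*(5)*det([[-5, -2], [5, 1]])
= 60 + 160 + 25
= 245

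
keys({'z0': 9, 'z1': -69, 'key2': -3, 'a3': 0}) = ['z0', 'z1', 'key2', 'a3']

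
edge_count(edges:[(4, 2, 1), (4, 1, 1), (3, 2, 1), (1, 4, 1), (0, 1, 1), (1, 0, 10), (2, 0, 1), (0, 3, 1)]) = 8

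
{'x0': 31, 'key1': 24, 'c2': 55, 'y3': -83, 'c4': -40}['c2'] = 55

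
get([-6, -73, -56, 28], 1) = -73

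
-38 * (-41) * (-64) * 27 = -2692224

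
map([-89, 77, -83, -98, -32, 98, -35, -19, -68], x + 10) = [-79, 87, -73, -88, -22, 108, -25, -9, -58]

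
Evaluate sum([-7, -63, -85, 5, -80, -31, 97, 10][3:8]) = slice → [5, -80, -31, 97, 10]
5 + (-80) + (-31) + 97 + 10
= 1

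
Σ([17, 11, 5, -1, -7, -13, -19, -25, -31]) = 17 + 11 + 5 + (-1) + (-7) + (-13) + (-19) + (-25) + (-31)
= -63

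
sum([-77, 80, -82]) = (-77) + 80 + (-82)
= -79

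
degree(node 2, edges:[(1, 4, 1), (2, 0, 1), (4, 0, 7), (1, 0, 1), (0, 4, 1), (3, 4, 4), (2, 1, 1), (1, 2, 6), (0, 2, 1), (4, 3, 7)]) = 4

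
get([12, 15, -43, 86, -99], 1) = 15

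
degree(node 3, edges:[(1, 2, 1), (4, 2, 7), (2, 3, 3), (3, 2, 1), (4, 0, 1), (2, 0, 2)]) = 2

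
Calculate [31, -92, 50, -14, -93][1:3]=[-92, 50]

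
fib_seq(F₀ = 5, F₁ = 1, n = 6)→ [5, 1, 6, 7, 13, 20]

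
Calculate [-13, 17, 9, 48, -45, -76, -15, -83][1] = 17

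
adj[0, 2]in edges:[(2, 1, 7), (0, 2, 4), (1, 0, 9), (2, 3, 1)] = 4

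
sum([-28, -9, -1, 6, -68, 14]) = -86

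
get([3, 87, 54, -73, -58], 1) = 87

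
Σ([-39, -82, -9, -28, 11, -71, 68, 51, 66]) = -33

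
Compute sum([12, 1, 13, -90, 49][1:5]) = -27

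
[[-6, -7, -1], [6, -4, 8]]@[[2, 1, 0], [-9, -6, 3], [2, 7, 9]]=C[0][0] = (-6)*(2) + (-7)*(-9) + (-1)*(2) = 49
C[0][1] = (-6)*(1) + (-7)*(-6) + (-1)*(7) = 29
C[0][2] = (-6)*(0) + (-7)*(3) + (-1)*(9) = -30
C[1][0] = (6)*(2) + (-4)*(-9) + (8)*(2) = 64
C[1][1] = (6)*(1) + (-4)*(-6) + (8)*(7) = 86
C[1][2] = (6)*(0) + (-4)*(3) + (8)*(9) = 60
= [[49, 29, -30], [64, 86, 60]]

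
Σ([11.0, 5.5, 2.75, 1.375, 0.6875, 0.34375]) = 11.0 + 5.5 + 2.75 + 1.375 + 0.6875 + 0.34375
= 21.65625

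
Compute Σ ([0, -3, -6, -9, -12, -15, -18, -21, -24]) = 0 + (-3) + (-6) + (-9) + (-12) + (-15) + (-18) + (-21) + (-24)
= -108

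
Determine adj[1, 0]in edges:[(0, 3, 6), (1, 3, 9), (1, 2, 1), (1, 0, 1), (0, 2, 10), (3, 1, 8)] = 1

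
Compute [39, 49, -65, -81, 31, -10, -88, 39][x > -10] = [39, 49, 31, 39]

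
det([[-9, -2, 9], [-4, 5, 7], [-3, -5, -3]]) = (1)*(-9)*det([[5, 7], [-5, -3]]) + (-1)*(-2)*det([[-4, 7], [-3, -3]]) + (1)*(9)*det([[-4, 5], [-3, -5]])
= -180 + 66 + 315
= 201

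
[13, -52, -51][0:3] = [13, -52, -51]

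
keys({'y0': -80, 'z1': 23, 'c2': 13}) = ['y0', 'z1', 'c2']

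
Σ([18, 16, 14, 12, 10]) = 18 + 16 + 14 + 12 + 10
= 70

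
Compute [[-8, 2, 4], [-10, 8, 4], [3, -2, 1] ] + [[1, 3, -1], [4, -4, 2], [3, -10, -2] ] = [[-7, 5, 3], [-6, 4, 6], [6, -12, -1]]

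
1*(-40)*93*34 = -126480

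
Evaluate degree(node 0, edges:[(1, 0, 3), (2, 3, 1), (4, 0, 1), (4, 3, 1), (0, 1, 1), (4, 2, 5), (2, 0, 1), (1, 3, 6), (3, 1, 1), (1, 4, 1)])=incident: (1,0), (4,0), (0,1), (2,0)
= 4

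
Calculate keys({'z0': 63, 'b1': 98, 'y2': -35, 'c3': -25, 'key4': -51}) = ['z0', 'b1', 'y2', 'c3', 'key4']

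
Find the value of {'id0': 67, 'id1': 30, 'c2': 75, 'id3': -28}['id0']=67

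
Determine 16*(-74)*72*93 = -7928064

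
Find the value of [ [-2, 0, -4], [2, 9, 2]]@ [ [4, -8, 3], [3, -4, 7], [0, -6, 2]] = [[-8, 40, -14], [35, -64, 73]]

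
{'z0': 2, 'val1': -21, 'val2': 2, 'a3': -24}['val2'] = 2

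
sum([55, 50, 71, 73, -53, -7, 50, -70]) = 55 + 50 + 71 + 73 + (-53) + (-7) + 50 + (-70)
= 169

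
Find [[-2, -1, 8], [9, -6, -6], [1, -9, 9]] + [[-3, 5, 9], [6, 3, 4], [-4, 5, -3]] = [[-5, 4, 17], [15, -3, -2], [-3, -4, 6]]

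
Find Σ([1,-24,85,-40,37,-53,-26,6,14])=0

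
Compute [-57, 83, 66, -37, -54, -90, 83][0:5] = [-57, 83, 66, -37, -54]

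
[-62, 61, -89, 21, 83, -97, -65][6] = -65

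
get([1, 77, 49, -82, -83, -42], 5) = -42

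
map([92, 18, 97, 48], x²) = (92)²=8464, (18)²=324, (97)²=9409, (48)²=2304
= [8464, 324, 9409, 2304]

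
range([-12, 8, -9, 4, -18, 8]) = 26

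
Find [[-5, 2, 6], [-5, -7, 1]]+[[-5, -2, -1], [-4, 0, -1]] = [[-10, 0, 5], [-9, -7, 0]]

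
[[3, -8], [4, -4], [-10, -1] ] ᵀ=[[3, 4, -10], [-8, -4, -1]]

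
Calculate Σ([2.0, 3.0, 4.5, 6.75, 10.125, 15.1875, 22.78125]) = 2.0 + 3.0 + 4.5 + 6.75 + 10.125 + 15.1875 + 22.78125
= 64.34375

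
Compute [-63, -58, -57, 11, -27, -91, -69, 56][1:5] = [-58, -57, 11, -27]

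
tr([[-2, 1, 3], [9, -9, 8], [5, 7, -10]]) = -21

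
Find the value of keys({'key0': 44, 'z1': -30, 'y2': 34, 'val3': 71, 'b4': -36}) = ['key0', 'z1', 'y2', 'val3', 'b4']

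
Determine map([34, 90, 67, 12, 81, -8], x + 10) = [44, 100, 77, 22, 91, 2]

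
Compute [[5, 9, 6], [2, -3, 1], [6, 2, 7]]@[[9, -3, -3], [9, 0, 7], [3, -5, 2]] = [[144, -45, 60], [-6, -11, -25], [93, -53, 10]]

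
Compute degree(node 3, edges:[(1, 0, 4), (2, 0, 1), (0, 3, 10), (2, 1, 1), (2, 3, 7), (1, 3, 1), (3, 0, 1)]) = incident: (0,3), (2,3), (1,3), (3,0)
= 4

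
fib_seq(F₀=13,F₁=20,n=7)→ F_2 = F_1 + F_0 = 33
F_3 = F_2 + F_1 = 53
F_4 = F_3 + F_2 = 86
...
= [13, 20, 33, 53, 86, 139, 225]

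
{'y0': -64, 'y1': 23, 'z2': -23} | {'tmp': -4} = {'y0': -64, 'y1': 23, 'z2': -23, 'tmp': -4}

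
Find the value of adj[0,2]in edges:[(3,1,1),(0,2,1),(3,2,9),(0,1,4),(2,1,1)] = 1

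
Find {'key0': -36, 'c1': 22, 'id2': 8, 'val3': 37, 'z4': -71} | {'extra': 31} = {'key0': -36, 'c1': 22, 'id2': 8, 'val3': 37, 'z4': -71, 'extra': 31}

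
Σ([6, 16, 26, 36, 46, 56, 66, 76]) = 328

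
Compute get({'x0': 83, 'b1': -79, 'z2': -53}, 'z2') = -53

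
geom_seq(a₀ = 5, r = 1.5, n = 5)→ [5.0, 7.5, 11.25, 16.875, 25.3125]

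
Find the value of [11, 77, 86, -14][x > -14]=keep x where x > -14: 11✓, 77✓, 86✓, -14✗
= [11, 77, 86]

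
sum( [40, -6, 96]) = 40 + (-6) + 96
= 130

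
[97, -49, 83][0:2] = [97, -49]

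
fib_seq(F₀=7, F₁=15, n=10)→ [7, 15, 22, 37, 59, 96, 155, 251, 406, 657]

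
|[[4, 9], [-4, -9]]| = 0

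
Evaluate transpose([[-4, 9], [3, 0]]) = [[-4, 3], [9, 0]]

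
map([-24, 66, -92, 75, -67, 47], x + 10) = [-14, 76, -82, 85, -57, 57]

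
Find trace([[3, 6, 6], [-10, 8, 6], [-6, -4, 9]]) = diagonal: 3 + 8 + 9
= 20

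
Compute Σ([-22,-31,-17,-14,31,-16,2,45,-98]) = -120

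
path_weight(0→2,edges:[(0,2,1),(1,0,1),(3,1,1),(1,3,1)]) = 1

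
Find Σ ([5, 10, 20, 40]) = 75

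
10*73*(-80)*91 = -5314400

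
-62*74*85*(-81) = 31588380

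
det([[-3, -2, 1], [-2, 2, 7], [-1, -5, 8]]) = (1)*(-3)*det([[2, 7], [-5, 8]]) + (-1)*(-2)*det([[-2, 7], [-1, 8]]) + (1)*(1)*det([[-2, 2], [-1, -5]])
= -153 + -18 + 12
= -159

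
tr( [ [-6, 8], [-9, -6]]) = -12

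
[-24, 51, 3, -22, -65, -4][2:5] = [3, -22, -65]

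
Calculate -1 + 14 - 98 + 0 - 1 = -86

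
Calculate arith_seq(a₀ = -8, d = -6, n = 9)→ a_0 = -8 + 0*-6 = -8
a_1 = -8 + 1*-6 = -14
a_2 = -8 + 2*-6 = -20
...
= [-8, -14, -20, -26, -32, -38, -44, -50, -56]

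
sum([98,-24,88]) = 98 + (-24) + 88
= 162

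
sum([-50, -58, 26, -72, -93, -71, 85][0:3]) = -82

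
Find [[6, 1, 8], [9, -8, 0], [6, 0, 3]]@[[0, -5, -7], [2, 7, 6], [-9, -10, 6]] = C[0][0] = (6)*(0) + (1)*(2) + (8)*(-9) = -70
C[0][1] = (6)*(-5) + (1)*(7) + (8)*(-10) = -103
C[0][2] = (6)*(-7) + (1)*(6) + (8)*(6) = 12
C[1][0] = (9)*(0) + (-8)*(2) + (0)*(-9) = -16
C[1][1] = (9)*(-5) + (-8)*(7) + (0)*(-10) = -101
C[1][2] = (9)*(-7) + (-8)*(6) + (0)*(6) = -111
... (3 more cells)
= [[-70, -103, 12], [-16, -101, -111], [-27, -60, -24]]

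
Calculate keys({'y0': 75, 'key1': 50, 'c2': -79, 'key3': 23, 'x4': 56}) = ['y0', 'key1', 'c2', 'key3', 'x4']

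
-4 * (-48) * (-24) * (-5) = 23040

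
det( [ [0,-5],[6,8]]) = 30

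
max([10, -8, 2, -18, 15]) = 15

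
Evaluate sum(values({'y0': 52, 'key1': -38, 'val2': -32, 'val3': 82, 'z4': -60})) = 4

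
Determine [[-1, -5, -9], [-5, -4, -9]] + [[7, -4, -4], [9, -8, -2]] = [[6, -9, -13], [4, -12, -11]]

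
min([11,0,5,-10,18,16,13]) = -10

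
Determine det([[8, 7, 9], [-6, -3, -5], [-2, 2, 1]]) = 6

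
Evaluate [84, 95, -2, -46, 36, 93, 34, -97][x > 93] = [95]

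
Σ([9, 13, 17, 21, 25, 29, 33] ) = 9 + 13 + 17 + 21 + 25 + 29 + 33
= 147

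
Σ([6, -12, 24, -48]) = -30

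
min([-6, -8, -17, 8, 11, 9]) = -17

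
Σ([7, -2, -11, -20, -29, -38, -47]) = -140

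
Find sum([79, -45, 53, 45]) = 132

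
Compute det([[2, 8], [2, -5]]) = (2)*(-5) - (8)*(2)
= -26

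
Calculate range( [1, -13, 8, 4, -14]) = 22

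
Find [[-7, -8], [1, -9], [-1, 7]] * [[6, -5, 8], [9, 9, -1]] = [[-114, -37, -48], [-75, -86, 17], [57, 68, -15]]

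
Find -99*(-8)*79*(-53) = -3316104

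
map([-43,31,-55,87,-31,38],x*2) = [-86, 62, -110, 174, -62, 76]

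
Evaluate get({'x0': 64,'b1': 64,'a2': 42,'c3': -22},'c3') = -22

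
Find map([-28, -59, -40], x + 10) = -28+10=-18, -59+10=-49, -40+10=-30
= [-18, -49, -30]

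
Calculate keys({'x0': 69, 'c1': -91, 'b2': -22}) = ['x0', 'c1', 'b2']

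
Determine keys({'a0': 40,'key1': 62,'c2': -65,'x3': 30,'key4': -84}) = ['a0', 'key1', 'c2', 'x3', 'key4']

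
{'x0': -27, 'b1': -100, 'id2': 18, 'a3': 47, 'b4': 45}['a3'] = 47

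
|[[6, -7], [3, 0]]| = (6)*(0) - (-7)*(3)
= 21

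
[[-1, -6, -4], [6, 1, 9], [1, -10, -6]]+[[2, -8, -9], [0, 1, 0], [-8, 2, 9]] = [[1, -14, -13], [6, 2, 9], [-7, -8, 3]]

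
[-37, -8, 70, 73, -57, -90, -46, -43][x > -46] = [-37, -8, 70, 73, -43]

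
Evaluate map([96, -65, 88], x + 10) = 96+10=106, -65+10=-55, 88+10=98
= [106, -55, 98]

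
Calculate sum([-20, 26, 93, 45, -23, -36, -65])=(-20) + 26 + 93 + 45 + (-23) + (-36) + (-65)
= 20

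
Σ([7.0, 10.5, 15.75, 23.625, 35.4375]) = 7.0 + 10.5 + 15.75 + 23.625 + 35.4375
= 92.3125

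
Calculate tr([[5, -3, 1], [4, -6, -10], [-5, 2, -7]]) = -8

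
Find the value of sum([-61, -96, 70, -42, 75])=(-61) + (-96) + 70 + (-42) + 75
= -54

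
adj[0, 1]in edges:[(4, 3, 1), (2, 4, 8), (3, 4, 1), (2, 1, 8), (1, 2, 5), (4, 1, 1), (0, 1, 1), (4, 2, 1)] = 1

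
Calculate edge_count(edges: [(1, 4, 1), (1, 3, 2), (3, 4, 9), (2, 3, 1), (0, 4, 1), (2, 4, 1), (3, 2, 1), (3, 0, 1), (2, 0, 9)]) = 9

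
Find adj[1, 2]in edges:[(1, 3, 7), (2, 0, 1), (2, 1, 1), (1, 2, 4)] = 4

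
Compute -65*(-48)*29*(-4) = -361920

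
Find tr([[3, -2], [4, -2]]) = diagonal: 3 + (-2)
= 1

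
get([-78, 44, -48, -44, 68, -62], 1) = 44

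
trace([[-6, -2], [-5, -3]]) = diagonal: (-6) + (-3)
= -9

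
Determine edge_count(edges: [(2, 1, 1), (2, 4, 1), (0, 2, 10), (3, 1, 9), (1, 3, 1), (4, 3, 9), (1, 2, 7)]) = 7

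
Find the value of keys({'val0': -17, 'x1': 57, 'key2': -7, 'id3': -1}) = ['val0', 'x1', 'key2', 'id3']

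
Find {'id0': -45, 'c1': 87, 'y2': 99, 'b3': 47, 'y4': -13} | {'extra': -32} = {'id0': -45, 'c1': 87, 'y2': 99, 'b3': 47, 'y4': -13, 'extra': -32}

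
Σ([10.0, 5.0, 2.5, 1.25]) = 18.75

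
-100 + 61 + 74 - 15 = 20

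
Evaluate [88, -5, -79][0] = 88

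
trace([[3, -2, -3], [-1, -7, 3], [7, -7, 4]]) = diagonal: 3 + (-7) + 4
= 0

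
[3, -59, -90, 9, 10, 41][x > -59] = keep x where x > -59: 3✓, -59✗, -90✗, 9✓, 10✓, 41✓
= [3, 9, 10, 41]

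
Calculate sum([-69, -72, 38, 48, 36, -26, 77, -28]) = 4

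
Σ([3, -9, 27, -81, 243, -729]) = -546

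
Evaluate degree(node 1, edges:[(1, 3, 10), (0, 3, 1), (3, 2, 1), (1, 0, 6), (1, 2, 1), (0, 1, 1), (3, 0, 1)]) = incident: (1,3), (1,0), (1,2), (0,1)
= 4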